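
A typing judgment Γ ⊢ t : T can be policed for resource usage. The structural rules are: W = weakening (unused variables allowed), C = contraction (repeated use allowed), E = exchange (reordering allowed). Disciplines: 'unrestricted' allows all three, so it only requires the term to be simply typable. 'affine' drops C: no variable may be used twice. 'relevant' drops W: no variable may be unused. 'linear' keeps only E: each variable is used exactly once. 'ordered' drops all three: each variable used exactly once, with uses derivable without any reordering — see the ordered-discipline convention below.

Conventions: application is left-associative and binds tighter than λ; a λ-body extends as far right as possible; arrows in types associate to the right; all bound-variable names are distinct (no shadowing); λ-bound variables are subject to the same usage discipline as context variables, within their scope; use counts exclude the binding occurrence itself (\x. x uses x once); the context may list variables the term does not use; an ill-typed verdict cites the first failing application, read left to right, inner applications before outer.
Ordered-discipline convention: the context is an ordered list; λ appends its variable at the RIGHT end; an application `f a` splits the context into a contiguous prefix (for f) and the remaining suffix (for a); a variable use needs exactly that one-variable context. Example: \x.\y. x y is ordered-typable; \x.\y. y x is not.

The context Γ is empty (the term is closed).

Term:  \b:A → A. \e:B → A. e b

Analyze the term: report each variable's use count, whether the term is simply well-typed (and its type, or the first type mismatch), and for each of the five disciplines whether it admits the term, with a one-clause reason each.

use counts: b (bound): 1, e (bound): 1
order of uses: e, b
typing: ill-typed: an application expects B but receives A → A
ordered: ✗ — a type mismatch blocks all five
linear: ✗ — the type mismatch rejects it
affine: ✗ — not simply typable
relevant: ✗ — fails simple typing
unrestricted: ✗ — a type mismatch blocks all five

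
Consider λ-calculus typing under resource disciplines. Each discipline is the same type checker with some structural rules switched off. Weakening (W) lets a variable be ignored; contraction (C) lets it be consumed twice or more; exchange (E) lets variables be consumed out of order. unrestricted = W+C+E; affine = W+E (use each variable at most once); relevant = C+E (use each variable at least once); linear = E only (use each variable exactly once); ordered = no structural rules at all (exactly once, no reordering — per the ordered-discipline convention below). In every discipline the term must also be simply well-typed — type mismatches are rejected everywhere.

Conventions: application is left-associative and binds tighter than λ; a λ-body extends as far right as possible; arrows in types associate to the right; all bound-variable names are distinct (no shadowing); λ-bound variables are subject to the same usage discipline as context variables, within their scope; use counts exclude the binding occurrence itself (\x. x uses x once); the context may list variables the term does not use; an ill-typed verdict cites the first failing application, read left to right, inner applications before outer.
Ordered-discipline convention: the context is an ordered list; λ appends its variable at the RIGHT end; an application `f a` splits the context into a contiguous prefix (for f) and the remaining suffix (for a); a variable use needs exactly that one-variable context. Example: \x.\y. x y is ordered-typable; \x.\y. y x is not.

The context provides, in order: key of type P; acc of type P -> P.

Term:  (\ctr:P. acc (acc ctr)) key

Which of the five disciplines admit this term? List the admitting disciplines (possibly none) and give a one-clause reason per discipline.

admitting disciplines: relevant, unrestricted
counts: key ×1, acc ×2, ctr [bound] ×1
use order (left to right): acc, acc, ctr, key
typing: the term checks, with type P
ordered: ✗ — uses contraction: acc ×2
linear: ✗ — uses contraction: acc ×2
affine: ✗ — uses contraction: acc ×2
relevant: ✓ — key, acc, ctr: all used, weakening unneeded
unrestricted: ✓ — simply typable at P; W, C, E all held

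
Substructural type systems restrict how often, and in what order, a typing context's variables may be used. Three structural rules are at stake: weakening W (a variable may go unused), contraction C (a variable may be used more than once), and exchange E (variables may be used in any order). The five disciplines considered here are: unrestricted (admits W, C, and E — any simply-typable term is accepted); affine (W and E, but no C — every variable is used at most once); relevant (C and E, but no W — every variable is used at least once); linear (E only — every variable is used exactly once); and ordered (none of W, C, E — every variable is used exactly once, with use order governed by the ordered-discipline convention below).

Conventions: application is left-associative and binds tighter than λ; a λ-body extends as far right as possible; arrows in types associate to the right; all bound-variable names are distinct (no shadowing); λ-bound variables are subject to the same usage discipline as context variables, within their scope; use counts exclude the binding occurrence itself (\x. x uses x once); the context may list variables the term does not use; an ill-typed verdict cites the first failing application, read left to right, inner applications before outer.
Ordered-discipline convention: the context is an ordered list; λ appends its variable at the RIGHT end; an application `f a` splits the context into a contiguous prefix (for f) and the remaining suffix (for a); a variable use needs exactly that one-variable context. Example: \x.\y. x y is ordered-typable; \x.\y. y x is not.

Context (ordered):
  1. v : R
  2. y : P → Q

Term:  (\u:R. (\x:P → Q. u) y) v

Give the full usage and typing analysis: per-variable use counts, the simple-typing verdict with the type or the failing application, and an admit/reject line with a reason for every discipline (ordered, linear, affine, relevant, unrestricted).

counts: v=1, y=1, u (bound)=1, x (bound)=0
uses in reading order: u, y, v
typing: well-typed at R
ordered ✗ (x never used (weakening))
linear ✗ (x never used (weakening))
affine ✓ (no duplicate uses among v, y, u, x)
relevant ✗ (x never used (weakening))
unrestricted ✓ (typability at R is all that's needed)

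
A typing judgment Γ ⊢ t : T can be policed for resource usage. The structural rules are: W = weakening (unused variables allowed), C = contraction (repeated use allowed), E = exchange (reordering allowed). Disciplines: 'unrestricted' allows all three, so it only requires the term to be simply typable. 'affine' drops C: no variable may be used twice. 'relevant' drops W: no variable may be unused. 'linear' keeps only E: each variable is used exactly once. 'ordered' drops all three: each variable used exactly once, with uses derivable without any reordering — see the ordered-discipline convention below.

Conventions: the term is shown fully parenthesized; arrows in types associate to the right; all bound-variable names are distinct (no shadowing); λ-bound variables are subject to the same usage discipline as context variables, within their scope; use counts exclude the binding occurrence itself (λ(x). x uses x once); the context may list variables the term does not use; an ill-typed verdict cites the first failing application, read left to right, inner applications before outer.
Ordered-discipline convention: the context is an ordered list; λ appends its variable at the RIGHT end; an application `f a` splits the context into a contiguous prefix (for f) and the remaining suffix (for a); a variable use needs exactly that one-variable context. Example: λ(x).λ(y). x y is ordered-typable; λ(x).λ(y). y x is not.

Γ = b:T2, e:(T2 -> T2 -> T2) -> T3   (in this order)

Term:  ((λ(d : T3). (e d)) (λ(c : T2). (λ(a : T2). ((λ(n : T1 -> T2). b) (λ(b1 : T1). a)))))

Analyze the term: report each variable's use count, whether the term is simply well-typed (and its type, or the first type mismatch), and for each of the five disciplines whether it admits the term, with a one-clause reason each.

variable uses: b ×1; e ×1; d [bound] ×1; c [bound] ×0; a [bound] ×1; n [bound] ×0; b1 [bound] ×0
uses in reading order: e, d, b, a
typing: ill-typed: an argument T3 mismatches the expected T2 -> T2 -> T2
ordered ✗ (the type mismatch rejects it)
linear ✗ (not simply typable)
affine ✗ (fails simple typing)
relevant ✗ (a type mismatch blocks all five)
unrestricted ✗ (the type mismatch rejects it)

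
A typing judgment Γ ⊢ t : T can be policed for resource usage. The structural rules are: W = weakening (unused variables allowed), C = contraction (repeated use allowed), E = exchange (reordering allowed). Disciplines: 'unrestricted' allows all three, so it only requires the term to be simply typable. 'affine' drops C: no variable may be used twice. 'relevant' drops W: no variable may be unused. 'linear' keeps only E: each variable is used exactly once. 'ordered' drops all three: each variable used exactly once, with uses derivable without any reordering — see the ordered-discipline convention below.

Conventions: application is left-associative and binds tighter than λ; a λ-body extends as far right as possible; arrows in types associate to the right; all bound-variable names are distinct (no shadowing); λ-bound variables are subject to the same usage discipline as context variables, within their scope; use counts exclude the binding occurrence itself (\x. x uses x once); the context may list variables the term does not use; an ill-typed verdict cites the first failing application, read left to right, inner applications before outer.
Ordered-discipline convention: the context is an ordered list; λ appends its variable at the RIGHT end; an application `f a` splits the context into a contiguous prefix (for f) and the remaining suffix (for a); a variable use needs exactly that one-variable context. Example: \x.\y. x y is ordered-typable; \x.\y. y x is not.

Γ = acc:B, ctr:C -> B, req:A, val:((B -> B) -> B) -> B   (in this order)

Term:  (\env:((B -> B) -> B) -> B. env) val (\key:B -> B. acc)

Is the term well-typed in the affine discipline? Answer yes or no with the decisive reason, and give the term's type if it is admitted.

yes — none of acc, ctr, req, val, env, key used more than once; term : B
counts: acc=1, ctr=0, req=0, val=1, env (bound)=1, key (bound)=0
uses in reading order: env, val, acc
typing: the term checks, with type B
across the five disciplines: ordered ✗ | linear ✗ | affine ✓ | relevant ✗ | unrestricted ✓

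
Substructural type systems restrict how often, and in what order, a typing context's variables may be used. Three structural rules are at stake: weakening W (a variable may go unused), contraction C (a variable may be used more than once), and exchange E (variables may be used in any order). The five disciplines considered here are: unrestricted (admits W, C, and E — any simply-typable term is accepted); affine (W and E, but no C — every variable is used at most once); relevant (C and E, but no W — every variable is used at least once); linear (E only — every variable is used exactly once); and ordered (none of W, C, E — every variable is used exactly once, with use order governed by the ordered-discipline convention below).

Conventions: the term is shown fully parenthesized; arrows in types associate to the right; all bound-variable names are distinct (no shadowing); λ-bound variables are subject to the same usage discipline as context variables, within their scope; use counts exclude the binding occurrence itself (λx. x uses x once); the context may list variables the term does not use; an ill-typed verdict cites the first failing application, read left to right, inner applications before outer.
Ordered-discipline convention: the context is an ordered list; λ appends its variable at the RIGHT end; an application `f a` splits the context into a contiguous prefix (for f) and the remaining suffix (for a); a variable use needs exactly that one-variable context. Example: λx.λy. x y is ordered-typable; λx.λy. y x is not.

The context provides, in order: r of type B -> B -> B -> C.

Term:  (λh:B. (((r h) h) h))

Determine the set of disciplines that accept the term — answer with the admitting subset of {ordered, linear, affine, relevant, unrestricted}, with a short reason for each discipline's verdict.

admitted by: relevant, unrestricted
counts: r: 1×, h (λ-bound): 3×
uses in reading order: r, h, h, h
typing: the term checks, with type B -> C
ordered ✗ (needs contraction — h ×3)
linear ✗ (needs contraction — h ×3)
affine ✗ (needs contraction — h ×3)
relevant ✓ (at least one use each (r, h))
unrestricted ✓ (well-typed at B -> C; no restrictions here)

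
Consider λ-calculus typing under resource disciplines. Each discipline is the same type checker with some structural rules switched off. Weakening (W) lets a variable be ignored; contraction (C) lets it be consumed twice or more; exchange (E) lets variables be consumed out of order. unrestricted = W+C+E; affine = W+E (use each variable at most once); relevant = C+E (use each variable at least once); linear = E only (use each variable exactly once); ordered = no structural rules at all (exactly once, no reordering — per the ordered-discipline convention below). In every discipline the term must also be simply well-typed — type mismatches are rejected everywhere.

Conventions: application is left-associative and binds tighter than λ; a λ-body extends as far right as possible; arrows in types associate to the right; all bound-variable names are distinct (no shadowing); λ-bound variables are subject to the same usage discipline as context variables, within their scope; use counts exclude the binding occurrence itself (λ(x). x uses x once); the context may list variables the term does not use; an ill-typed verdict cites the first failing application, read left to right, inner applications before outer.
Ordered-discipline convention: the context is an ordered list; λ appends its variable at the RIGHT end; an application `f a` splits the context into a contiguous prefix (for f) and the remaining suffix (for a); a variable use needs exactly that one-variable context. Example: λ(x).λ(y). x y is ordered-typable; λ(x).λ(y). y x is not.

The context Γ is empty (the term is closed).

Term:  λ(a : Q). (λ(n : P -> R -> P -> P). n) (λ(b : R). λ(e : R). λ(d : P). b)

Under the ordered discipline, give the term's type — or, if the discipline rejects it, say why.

not well-typed under ordered — the type mismatch rejects it
use counts: a (bound): 0; n (bound): 1; b (bound): 1; e (bound): 0; d (bound): 0
uses in reading order: n, b
typing: ill-typed: an application expects P -> R -> P -> P but receives R -> R -> P -> R
all disciplines: ordered ✗, linear ✗, affine ✗, relevant ✗, unrestricted ✗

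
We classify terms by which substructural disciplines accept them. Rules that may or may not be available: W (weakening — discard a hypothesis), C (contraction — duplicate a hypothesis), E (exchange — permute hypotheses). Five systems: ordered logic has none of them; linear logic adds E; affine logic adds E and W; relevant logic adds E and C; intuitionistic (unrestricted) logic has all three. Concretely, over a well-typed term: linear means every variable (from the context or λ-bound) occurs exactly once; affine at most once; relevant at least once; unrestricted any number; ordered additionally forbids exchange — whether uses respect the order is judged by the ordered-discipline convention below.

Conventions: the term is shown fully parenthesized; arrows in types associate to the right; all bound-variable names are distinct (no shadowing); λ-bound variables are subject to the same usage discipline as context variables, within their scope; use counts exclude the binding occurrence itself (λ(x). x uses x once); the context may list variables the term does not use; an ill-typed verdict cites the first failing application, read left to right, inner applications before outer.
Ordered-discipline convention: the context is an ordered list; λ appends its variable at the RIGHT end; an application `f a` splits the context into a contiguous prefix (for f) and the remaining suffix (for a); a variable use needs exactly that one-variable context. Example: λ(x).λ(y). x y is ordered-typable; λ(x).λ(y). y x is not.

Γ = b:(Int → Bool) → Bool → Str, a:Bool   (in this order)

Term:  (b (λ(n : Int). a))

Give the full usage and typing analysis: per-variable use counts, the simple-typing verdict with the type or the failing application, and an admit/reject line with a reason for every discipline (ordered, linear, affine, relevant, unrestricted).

use counts: b: 1; a: 1; n (λ-bound): 0
uses in reading order: b, a
typing: ✓ — Bool → Str
ordered ✗ (n left unused)
linear ✗ (n left unused)
affine ✓ (none of b, a, n used more than once)
relevant ✗ (n left unused)
unrestricted ✓ (type-checks (Bool → Str) and nothing is barred)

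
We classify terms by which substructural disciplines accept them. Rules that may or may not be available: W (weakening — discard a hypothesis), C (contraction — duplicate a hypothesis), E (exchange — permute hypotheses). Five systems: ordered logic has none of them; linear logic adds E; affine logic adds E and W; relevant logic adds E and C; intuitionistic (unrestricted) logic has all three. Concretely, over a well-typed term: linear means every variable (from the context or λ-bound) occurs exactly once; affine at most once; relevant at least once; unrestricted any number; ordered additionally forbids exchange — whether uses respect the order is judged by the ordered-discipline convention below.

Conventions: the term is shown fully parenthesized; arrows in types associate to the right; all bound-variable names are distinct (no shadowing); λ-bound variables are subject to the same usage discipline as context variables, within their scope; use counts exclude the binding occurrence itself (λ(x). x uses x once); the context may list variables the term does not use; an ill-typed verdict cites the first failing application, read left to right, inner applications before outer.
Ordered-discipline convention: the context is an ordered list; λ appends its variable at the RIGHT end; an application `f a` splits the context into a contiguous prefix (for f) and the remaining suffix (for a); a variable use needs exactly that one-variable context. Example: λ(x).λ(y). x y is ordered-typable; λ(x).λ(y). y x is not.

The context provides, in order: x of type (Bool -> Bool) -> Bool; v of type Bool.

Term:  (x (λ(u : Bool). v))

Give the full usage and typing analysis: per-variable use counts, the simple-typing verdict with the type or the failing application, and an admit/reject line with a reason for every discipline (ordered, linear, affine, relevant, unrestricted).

usage: x=1; v=1; u (bound)=0
left-to-right use order: x, v
typing: well-typed at Bool
ordered ✗ (u never used (weakening))
linear ✗ (u never used (weakening))
affine ✓ (none of x, v, u used more than once)
relevant ✗ (u never used (weakening))
unrestricted ✓ (simply typable at Bool; W, C, E all held)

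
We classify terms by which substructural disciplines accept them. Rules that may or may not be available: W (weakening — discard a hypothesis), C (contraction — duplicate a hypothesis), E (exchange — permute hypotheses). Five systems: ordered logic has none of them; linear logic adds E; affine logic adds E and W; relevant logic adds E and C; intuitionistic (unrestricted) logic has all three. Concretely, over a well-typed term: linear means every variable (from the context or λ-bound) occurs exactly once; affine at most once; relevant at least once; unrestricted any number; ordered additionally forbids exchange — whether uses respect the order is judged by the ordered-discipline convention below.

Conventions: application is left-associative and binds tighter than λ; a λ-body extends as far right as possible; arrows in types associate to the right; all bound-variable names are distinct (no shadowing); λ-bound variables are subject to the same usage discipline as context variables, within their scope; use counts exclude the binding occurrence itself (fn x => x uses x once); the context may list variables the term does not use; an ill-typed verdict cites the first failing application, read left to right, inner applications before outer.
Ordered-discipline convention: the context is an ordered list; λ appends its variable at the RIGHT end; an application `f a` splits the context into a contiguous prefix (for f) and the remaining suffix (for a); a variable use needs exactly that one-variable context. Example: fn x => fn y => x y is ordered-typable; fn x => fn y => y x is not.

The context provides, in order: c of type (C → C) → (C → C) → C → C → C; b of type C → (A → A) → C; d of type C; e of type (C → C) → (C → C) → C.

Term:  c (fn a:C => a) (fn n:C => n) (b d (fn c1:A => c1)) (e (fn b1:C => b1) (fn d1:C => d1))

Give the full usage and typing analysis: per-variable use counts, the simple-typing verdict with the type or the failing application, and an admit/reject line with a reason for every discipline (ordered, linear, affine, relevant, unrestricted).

counts: c: 1, b: 1, d: 1, e: 1, a (bound): 1, n (bound): 1, c1 (bound): 1, b1 (bound): 1, d1 (bound): 1
left-to-right use order: c, a, n, b, d, c1, e, b1, d1
typing: ✓ — C
ordered: ✓ — c, b, d, e, a, n, c1, b1, d1: once each, no exchange needed
linear: ✓ — each of c, b, d, e, a, n, c1, b1, d1 used exactly once
affine: ✓ — at most one use each (c, b, d, e, a, n, c1, b1, d1)
relevant: ✓ — at least one use each (c, b, d, e, a, n, c1, b1, d1)
unrestricted: ✓ — simply typable at C; W, C, E all held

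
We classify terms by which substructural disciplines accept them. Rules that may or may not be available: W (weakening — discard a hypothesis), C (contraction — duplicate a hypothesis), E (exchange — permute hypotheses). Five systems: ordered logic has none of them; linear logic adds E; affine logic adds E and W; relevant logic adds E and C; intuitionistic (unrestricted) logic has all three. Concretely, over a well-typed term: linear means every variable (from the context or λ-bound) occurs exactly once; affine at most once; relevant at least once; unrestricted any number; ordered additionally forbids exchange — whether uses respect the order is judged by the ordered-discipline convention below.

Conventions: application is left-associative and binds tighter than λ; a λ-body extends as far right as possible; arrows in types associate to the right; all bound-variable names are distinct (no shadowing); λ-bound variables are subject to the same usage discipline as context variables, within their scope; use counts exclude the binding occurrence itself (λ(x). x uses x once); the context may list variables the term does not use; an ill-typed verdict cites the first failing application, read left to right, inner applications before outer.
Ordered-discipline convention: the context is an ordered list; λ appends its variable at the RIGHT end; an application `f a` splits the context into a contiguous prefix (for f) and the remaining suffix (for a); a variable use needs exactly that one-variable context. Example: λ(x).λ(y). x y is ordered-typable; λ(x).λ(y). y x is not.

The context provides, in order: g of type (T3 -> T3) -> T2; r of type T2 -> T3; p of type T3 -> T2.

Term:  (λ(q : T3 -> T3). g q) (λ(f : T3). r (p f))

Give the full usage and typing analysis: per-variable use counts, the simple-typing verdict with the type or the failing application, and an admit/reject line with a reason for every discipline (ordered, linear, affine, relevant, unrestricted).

counts: g: 1×, r: 1×, p: 1×, q (λ-bound): 1×, f (λ-bound): 1×
uses in reading order: g, q, r, p, f
typing: the term checks, with type T2
ordered: ✓ — g, r, p, q, f: once each, no exchange needed
linear: ✓ — g, r, p, q, f: one use apiece
affine: ✓ — g, r, p, q, f: no repeats, contraction unneeded
relevant: ✓ — at least one use each (g, r, p, q, f)
unrestricted: ✓ — well-typed at T2; no restrictions here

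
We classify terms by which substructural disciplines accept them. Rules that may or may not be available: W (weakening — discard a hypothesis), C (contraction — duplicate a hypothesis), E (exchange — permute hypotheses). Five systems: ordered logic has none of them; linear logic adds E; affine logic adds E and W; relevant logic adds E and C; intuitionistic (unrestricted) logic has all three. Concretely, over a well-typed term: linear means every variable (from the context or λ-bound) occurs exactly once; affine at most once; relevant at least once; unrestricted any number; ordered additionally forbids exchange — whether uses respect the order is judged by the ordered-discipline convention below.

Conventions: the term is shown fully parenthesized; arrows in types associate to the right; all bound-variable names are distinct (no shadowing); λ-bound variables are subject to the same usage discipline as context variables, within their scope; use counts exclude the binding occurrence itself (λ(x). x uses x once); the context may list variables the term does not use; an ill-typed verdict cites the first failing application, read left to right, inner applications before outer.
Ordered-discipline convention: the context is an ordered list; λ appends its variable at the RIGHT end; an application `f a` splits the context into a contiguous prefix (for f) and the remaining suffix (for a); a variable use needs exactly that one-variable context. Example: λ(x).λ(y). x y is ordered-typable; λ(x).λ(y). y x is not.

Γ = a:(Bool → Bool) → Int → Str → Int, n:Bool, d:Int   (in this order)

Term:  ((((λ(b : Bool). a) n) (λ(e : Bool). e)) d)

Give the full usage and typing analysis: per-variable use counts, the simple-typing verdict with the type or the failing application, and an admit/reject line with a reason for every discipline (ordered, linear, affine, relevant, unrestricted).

usage: a: 1×, n: 1×, d: 1×, b (bound): 0×, e (bound): 1×
use order (left to right): a, n, e, d
typing: well-typed at Str → Int
ordered ✗ (b never used (weakening))
linear ✗ (b never used (weakening))
affine ✓ (no duplicate uses among a, n, d, b, e)
relevant ✗ (b never used (weakening))
unrestricted ✓ (simply typable at Str → Int; W, C, E all held)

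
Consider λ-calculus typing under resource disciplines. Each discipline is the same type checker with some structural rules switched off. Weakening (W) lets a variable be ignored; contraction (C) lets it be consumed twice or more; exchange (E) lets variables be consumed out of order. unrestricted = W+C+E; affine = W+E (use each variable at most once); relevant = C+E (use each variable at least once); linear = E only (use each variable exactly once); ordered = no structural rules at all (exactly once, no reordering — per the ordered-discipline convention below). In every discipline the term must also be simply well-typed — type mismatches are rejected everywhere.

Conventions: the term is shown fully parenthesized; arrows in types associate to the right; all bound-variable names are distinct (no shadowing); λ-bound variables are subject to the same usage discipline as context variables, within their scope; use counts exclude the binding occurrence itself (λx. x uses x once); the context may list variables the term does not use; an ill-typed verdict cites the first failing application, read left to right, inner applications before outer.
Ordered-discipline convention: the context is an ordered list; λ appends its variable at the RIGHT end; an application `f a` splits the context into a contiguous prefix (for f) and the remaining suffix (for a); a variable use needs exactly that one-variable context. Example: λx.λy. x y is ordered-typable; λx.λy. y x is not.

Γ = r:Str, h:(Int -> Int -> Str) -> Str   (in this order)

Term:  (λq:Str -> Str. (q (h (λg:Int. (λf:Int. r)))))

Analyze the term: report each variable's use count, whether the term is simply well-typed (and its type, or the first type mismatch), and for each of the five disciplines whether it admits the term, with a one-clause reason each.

use counts: r ×1, h ×1, q (bound) ×1, g (bound) ×0, f (bound) ×0
order of uses: q, h, r
typing: ✓ — (Str -> Str) -> Str
ordered ✗ (g, f left unused)
linear ✗ (g, f left unused)
affine ✓ (no duplicate uses among r, h, q, g, f)
relevant ✗ (g, f left unused)
unrestricted ✓ (well-typed at (Str -> Str) -> Str; no restrictions here)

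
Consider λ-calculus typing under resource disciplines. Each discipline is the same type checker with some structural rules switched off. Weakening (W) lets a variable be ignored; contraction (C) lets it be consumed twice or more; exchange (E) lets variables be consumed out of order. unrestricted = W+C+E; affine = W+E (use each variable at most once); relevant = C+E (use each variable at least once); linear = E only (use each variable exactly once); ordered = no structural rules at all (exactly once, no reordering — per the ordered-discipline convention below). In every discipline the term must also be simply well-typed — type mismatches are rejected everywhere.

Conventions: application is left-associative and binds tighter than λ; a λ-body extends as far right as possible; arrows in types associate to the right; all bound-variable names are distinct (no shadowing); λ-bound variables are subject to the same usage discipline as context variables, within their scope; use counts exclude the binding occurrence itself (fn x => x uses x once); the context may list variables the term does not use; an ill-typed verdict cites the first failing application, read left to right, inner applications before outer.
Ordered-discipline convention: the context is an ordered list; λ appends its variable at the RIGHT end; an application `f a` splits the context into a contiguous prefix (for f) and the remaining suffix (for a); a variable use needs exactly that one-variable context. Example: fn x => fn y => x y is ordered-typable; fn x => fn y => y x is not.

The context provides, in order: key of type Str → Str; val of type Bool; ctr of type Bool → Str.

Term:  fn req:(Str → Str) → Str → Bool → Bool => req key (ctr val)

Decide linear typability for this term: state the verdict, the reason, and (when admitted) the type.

yes — exactly-once usage across key, val, ctr, req; term : ((Str → Str) → Str → Bool → Bool) → Bool → Bool
use counts: key ×1, val ×1, ctr ×1, req (bound) ×1
order of uses: req, key, ctr, val
typing: well-typed — term : ((Str → Str) → Str → Bool → Bool) → Bool → Bool
all disciplines: ordered ✗ · linear ✓ · affine ✓ · relevant ✓ · unrestricted ✓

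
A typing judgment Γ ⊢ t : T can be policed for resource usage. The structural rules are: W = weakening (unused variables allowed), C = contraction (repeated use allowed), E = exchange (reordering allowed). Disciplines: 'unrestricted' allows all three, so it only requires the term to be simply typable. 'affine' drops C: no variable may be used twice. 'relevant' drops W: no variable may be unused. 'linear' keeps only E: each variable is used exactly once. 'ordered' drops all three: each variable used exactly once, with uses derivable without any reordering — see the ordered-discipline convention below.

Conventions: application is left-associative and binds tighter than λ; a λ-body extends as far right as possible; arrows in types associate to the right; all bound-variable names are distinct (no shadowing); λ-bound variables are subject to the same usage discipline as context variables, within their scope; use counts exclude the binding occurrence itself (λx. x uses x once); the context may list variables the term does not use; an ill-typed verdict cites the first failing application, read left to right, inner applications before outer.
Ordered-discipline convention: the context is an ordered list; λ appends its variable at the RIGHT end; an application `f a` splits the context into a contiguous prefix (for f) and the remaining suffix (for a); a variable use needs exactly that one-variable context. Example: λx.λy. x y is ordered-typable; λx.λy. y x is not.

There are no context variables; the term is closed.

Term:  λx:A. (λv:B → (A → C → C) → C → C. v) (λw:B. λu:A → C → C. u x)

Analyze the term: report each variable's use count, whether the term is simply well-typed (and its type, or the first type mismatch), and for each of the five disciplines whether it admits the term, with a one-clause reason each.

counts: x [bound]=1; v [bound]=1; w [bound]=0; u [bound]=1
uses in reading order: v, u, x
typing: the term checks, with type A → B → (A → C → C) → C → C
ordered ✗ (needs weakening: w unused)
linear ✗ (needs weakening: w unused)
affine ✓ (x, v, w, u: no repeats, contraction unneeded)
relevant ✗ (needs weakening: w unused)
unrestricted ✓ (simply typable at A → B → (A → C → C) → C → C; W, C, E all held)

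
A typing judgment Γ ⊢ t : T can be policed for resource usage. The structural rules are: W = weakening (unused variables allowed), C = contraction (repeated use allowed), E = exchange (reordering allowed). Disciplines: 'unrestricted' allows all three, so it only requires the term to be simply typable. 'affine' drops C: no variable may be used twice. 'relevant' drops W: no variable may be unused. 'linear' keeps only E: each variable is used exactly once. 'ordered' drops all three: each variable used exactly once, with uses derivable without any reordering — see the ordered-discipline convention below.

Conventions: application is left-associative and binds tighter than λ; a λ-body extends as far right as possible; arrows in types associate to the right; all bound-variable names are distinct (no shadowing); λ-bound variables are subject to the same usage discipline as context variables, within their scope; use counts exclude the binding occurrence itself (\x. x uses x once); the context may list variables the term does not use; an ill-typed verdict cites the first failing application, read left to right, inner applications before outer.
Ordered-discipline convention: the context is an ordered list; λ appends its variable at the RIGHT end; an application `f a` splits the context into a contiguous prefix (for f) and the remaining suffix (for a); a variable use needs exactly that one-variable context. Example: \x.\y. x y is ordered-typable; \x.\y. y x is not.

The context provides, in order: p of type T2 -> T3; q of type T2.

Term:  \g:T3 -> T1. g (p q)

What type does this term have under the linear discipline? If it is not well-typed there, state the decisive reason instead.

term : (T3 -> T1) -> T1
counts: p: 1, q: 1, g (bound): 1
use order (left to right): g, p, q
typing: the term checks, with type (T3 -> T1) -> T1
per-discipline verdicts: ordered ✗ · linear ✓ · affine ✓ · relevant ✓ · unrestricted ✓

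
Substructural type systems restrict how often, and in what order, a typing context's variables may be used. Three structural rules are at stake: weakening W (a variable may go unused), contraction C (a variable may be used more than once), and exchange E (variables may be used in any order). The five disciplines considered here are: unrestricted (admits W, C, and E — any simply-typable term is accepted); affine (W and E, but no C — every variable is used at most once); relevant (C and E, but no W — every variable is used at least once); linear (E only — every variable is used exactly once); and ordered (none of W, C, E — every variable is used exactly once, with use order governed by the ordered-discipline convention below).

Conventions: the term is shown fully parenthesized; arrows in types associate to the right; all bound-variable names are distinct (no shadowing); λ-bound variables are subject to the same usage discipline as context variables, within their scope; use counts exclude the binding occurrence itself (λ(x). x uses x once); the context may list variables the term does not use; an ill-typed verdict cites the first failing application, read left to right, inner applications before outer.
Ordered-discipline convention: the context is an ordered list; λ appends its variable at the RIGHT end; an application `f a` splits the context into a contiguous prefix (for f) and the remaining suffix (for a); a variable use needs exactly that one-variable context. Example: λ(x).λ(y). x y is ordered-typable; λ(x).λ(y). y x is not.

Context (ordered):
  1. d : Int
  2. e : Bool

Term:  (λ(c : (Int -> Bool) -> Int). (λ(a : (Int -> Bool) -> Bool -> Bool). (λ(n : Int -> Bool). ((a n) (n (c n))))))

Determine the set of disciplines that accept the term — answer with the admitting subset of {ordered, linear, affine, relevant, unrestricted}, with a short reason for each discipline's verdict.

accepted by: unrestricted
use counts: d: 0; e: 0; c (λ-bound): 1; a (λ-bound): 1; n (λ-bound): 3
left-to-right use order: a, n, n, c, n
typing: ✓ — ((Int -> Bool) -> Int) -> ((Int -> Bool) -> Bool -> Bool) -> (Int -> Bool) -> Bool
ordered: ✗ — repeated use of n ×3; d, e left unused
linear: ✗ — repeated use of n ×3; d, e left unused
affine: ✗ — repeated use of n ×3
relevant: ✗ — d, e left unused
unrestricted: ✓ — simply typable at ((Int -> Bool) -> Int) -> ((Int -> Bool) -> Bool -> Bool) -> (Int -> Bool) -> Bool; W, C, E all held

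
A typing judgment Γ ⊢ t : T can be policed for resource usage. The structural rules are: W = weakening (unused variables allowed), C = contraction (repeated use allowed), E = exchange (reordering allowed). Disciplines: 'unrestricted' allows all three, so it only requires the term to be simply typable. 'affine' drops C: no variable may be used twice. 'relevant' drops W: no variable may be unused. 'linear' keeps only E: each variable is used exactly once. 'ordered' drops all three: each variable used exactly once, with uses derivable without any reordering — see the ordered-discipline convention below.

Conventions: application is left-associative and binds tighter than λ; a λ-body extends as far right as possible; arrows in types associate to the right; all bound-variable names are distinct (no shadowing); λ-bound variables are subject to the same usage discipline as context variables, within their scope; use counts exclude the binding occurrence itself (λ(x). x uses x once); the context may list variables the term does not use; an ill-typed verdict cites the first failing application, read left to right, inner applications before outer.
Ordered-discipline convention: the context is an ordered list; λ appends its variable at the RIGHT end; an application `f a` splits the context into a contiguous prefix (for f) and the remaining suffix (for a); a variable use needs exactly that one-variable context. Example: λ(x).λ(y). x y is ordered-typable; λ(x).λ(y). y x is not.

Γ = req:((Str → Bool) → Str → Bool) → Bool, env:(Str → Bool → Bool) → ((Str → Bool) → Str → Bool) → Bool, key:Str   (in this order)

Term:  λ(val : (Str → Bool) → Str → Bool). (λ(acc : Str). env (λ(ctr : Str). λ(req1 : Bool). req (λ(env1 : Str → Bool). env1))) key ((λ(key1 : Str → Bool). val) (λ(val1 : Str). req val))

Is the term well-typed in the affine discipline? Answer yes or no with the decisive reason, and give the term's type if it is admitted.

no — uses contraction: req ×2, val ×2
variable uses: req=2, env=1, key=1, val (bound)=2, acc (bound)=0, ctr (bound)=0, req1 (bound)=0, env1 (bound)=1, key1 (bound)=0, val1 (bound)=0
use order (left to right): env, req, env1, key, val, req, val
typing: well-typed at ((Str → Bool) → Str → Bool) → Bool
across the five disciplines: ordered ✗ | linear ✗ | affine ✗ | relevant ✗ | unrestricted ✓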